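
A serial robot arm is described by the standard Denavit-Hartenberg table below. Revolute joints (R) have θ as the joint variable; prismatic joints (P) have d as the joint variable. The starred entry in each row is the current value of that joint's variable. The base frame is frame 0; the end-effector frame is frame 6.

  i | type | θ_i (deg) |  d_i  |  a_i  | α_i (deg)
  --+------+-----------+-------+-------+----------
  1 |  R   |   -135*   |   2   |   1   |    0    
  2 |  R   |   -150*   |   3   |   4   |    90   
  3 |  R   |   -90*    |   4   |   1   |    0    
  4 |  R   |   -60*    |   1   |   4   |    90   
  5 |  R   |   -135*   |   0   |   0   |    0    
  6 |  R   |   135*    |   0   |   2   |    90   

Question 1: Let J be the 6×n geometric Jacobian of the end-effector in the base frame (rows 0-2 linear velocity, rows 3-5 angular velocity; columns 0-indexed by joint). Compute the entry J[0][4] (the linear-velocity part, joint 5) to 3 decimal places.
axis z_4 = (-0.1294,-0.4830,0.8660); lever o_n−o_4 = (-0.4483,-1.6730,-1.0000)
cross product → J_v[:, 4] = (1.9319,-0.5176,-0.0000)
J_ω[:, 4] = z_4
entry J[0][4] = 1.9319

1.932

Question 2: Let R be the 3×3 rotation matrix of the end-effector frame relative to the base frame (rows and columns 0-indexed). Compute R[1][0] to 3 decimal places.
-0.837

End-effector x-axis (col 0 of R) = (-0.2241,-0.8365,-0.5000)
R[1][0] = -0.8365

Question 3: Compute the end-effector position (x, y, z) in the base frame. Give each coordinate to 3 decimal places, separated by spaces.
after link 1: o_1 = (-0.7071, -0.7071, 2.0000)
after link 2: o_2 = (0.3282, 3.1566, 5.0000)
after link 3: o_3 = (4.1919, 2.1213, 4.0000)
after link 4: o_4 = (4.2612, -1.4836, 2.0000)
after link 5: o_5 = (4.2612, -1.4836, 2.0000)
after link 6: o_6 = (3.8129, -3.1566, 1.0000)

3.813 -3.157 1.000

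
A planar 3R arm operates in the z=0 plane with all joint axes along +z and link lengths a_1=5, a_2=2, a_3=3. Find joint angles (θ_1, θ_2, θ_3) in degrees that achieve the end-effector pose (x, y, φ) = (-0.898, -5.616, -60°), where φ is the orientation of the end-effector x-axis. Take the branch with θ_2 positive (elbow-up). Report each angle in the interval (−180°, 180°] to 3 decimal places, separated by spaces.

wrist centre = target − a_3·(cos φ, sin φ) = (-2.3980, -3.0179)
cos θ_2 = (14.8583−5²−2²)/(2·5·2) = -0.7071; θ_2 = 134.9984° (elbow-up)
β = atan2(-3.0179,-2.3980) = -128.4702°; ψ = atan2(1.4143,3.5858) = 21.5243°
θ_1 = β − ψ = -149.9945°
θ_3 = φ − θ_1 − θ_2 = -45.0039° (wrapped to (-180°,180°])

-149.994 134.998 -45.004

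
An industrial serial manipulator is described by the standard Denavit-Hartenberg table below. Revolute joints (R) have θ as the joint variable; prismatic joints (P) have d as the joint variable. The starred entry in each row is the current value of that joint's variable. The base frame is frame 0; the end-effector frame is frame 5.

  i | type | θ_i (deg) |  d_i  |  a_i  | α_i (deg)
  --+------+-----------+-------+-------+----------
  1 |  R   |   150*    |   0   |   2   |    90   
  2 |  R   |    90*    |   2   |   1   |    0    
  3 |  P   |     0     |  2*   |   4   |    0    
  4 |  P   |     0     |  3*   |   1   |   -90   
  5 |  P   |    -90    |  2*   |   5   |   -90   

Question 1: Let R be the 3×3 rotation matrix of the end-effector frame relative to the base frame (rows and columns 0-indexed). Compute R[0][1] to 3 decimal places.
-0.866

End-effector y-axis (col 1 of R) = (-0.8660,0.5000,-0.0000)
R[0][1] = -0.8660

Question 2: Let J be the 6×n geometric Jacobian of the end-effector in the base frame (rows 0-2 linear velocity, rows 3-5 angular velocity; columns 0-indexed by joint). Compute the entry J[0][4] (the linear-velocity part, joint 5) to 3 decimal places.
prismatic axis z_4 = (0.8660,-0.5000,0.0000)
J_v[:, 4] = z_4; J_ω[:, 4] = (0,0,0)
entry J[0][4] = 0.8660

0.866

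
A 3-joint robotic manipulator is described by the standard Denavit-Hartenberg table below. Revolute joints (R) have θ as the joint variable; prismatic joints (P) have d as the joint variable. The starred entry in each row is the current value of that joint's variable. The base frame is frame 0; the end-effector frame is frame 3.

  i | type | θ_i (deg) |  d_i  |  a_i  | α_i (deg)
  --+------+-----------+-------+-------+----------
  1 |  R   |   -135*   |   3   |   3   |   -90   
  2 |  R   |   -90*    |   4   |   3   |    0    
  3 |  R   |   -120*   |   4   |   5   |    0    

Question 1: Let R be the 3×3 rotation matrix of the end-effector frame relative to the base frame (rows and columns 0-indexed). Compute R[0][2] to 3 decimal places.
0.707

End-effector z-axis (col 2 of R) = (0.7071,-0.7071,0.0000)
R[0][2] = 0.7071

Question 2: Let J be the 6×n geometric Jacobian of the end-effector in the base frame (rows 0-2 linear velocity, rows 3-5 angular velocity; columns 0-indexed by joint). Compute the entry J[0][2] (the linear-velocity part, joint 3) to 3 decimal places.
1.768

axis z_2 = (0.7071,-0.7071,0.0000); lever o_n−o_2 = (5.8903,0.2334,-2.5000)
cross product → J_v[:, 2] = (1.7678,1.7678,4.3301)
J_ω[:, 2] = z_2
entry J[0][2] = 1.7678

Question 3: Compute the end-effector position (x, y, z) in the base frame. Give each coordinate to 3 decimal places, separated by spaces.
6.597 -4.716 3.500

after link 1: o_1 = (-2.1213, -2.1213, 3.0000)
after link 2: o_2 = (0.7071, -4.9497, 6.0000)
after link 3: o_3 = (6.5974, -4.7163, 3.5000)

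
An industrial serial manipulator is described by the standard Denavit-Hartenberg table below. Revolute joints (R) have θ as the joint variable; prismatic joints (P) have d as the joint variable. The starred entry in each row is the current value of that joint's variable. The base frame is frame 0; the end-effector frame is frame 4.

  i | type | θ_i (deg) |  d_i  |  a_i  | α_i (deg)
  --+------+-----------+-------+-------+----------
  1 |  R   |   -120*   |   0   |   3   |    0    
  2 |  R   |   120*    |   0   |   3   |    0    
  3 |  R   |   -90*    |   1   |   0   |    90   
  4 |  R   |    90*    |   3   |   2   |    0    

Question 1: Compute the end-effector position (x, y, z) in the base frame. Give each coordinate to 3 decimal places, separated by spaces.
-1.500 -2.598 3.000

after link 1: o_1 = (-1.5000, -2.5981, 0.0000)
after link 2: o_2 = (1.5000, -2.5981, 0.0000)
after link 3: o_3 = (1.5000, -2.5981, 1.0000)
after link 4: o_4 = (-1.5000, -2.5981, 3.0000)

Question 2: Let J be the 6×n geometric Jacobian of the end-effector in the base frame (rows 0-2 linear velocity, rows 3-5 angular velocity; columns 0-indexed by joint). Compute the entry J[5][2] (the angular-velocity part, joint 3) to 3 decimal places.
axis z_2 = (0.0000,0.0000,1.0000); lever o_n−o_2 = (-3.0000,-0.0000,3.0000)
cross product → J_v[:, 2] = (0.0000,-3.0000,0.0000)
J_ω[:, 2] = z_2
entry J[5][2] = 1.0000

1.000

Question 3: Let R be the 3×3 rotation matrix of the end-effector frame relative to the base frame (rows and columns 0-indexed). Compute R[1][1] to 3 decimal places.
End-effector y-axis (col 1 of R) = (-0.0000,1.0000,0.0000)
R[1][1] = 1.0000

1.000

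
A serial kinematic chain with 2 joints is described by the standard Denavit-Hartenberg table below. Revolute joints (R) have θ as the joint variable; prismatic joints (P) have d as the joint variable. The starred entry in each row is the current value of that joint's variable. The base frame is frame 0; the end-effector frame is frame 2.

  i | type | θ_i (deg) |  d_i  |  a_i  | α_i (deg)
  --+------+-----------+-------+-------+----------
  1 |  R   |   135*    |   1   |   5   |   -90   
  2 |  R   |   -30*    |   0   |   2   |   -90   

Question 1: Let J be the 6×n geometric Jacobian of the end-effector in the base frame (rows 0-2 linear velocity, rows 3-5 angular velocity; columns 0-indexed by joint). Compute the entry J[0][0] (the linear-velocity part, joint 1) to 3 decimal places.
axis z_0 = ẑ; lever o_n−o_0 = (-4.7603,4.7603,2.0000)
cross product → J_v[:, 0] = (-4.7603,-4.7603,0.0000)
J_ω[:, 0] = z_0
entry J[0][0] = -4.7603

-4.760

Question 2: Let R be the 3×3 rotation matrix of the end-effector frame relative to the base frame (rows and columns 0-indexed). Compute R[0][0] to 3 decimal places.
-0.612

End-effector x-axis (col 0 of R) = (-0.6124,0.6124,0.5000)
R[0][0] = -0.6124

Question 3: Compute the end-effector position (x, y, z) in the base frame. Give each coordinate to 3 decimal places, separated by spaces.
after link 1: o_1 = (-3.5355, 3.5355, 1.0000)
after link 2: o_2 = (-4.7603, 4.7603, 2.0000)

-4.760 4.760 2.000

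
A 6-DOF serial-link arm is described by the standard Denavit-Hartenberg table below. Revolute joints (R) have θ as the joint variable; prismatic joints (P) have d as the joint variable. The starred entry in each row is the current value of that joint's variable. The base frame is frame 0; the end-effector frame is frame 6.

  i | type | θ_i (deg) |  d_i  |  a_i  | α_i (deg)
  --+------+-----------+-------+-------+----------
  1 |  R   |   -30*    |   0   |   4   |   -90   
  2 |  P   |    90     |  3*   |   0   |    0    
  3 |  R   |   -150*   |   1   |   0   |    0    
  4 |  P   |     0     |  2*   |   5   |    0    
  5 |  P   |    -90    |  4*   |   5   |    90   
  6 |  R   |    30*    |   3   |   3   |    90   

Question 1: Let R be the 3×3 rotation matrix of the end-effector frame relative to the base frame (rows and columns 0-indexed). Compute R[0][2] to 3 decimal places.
-0.808

End-effector z-axis (col 2 of R) = (-0.8080,-0.5335,0.2500)
R[0][2] = -0.8080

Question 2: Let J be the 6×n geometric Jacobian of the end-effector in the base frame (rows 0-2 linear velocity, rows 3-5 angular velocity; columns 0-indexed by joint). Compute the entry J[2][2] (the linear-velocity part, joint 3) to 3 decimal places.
5.580

axis z_2 = (0.5000,0.8660,0.0000); lever o_n−o_2 = (-0.5825,10.1513,5.5311)
cross product → J_v[:, 2] = (4.7901,-2.7655,5.5801)
J_ω[:, 2] = z_2
entry J[2][2] = 5.5801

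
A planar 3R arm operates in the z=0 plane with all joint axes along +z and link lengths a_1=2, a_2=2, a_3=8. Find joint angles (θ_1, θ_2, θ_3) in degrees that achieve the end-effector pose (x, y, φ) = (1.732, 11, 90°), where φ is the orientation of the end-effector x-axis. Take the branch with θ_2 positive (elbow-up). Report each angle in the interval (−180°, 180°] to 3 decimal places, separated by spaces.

wrist centre = target − a_3·(cos φ, sin φ) = (1.7320, 3.0000)
cos θ_2 = (11.9998−2²−2²)/(2·2·2) = 0.5000; θ_2 = 60.0015° (elbow-up)
β = atan2(3.0000,1.7320) = 60.0007°; ψ = atan2(1.7321,3.0000) = 30.0007°
θ_1 = β − ψ = 30.0000°
θ_3 = φ − θ_1 − θ_2 = -0.0015° (wrapped to (-180°,180°])

30.000 60.001 -0.001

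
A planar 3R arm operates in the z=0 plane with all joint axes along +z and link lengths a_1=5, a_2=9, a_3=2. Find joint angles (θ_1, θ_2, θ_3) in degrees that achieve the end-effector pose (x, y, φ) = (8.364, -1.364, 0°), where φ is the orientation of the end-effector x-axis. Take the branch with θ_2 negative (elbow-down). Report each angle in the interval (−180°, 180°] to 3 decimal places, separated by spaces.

89.999 -134.999 45.000

wrist centre = target − a_3·(cos φ, sin φ) = (6.3640, -1.3640)
cos θ_2 = (42.3610−5²−9²)/(2·5·9) = -0.7071; θ_2 = -134.9995° (elbow-down)
β = atan2(-1.3640,6.3640) = -12.0972°; ψ = atan2(-6.3640,-1.3639) = -102.0963°
θ_1 = β − ψ = 89.9991°
θ_3 = φ − θ_1 − θ_2 = 45.0004° (wrapped to (-180°,180°])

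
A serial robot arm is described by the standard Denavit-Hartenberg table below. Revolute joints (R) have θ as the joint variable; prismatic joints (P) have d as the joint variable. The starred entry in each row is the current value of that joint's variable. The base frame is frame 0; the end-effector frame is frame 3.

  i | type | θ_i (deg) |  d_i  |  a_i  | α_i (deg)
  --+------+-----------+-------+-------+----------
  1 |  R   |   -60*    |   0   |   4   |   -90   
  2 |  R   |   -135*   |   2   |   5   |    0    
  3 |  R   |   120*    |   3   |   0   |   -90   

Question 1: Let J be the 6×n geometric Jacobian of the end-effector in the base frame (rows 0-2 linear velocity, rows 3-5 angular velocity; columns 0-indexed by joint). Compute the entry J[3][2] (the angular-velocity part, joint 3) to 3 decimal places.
0.866

axis z_2 = (0.8660,0.5000,0.0000); lever o_n−o_2 = (2.5981,1.5000,0.0000)
cross product → J_v[:, 2] = (-0.0000,0.0000,0.0000)
J_ω[:, 2] = z_2
entry J[3][2] = 0.8660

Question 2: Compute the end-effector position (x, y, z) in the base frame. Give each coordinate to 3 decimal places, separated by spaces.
4.562 2.098 3.536

after link 1: o_1 = (2.0000, -3.4641, 0.0000)
after link 2: o_2 = (1.9643, 0.5978, 3.5355)
after link 3: o_3 = (4.5624, 2.0978, 3.5355)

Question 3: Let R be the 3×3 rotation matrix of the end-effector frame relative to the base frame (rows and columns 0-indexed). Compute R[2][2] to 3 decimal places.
End-effector z-axis (col 2 of R) = (0.1294,-0.2241,-0.9659)
R[2][2] = -0.9659

-0.966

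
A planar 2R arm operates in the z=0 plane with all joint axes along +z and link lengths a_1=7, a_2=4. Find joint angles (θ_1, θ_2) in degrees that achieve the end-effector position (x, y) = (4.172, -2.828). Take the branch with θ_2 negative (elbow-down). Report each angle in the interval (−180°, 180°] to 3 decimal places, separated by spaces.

cos θ_2 = (25.4032−7²−4²)/(2·7·4) = -0.7071; θ_2 = -134.9983° (elbow-down)
β = atan2(-2.8280,4.1720) = -34.1315°; ψ = atan2(-2.8285,4.1717) = -34.1385°
θ_1 = β − ψ = 0.0070°

0.007 -134.998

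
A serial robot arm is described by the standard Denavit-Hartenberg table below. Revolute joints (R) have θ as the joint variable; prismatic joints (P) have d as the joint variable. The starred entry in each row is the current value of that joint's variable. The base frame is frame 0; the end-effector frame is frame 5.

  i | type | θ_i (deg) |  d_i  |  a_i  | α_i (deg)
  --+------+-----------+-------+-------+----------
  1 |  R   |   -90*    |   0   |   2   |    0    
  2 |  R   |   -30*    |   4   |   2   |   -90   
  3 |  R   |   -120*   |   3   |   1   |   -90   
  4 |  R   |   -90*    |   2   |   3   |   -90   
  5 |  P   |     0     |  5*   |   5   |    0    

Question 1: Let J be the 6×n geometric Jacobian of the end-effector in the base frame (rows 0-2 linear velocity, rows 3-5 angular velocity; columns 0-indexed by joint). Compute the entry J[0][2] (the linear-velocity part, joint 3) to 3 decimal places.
-3.098

axis z_2 = (0.8660,-0.5000,0.0000); lever o_n−o_2 = (10.1603,-4.4019,6.1962)
cross product → J_v[:, 2] = (-3.0981,-5.3660,1.2679)
J_ω[:, 2] = z_2
entry J[0][2] = -3.0981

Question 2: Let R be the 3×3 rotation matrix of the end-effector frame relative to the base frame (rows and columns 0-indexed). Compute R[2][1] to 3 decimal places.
End-effector y-axis (col 1 of R) = (0.4330,0.7500,-0.5000)
R[2][1] = -0.5000

-0.500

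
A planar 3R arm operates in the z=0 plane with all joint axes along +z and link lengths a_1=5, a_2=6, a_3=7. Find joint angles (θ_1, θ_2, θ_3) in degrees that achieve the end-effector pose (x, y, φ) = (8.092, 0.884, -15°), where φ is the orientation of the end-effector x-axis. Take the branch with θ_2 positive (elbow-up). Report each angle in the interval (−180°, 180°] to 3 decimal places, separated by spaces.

wrist centre = target − a_3·(cos φ, sin φ) = (1.3305, 2.6957)
cos θ_2 = (9.0373−5²−6²)/(2·5·6) = -0.8660; θ_2 = 150.0023° (elbow-up)
β = atan2(2.6957,1.3305) = 63.7307°; ψ = atan2(2.9998,-0.1963) = 93.7435°
θ_1 = β − ψ = -30.0128°
θ_3 = φ − θ_1 − θ_2 = -134.9895° (wrapped to (-180°,180°])

-30.013 150.002 -134.990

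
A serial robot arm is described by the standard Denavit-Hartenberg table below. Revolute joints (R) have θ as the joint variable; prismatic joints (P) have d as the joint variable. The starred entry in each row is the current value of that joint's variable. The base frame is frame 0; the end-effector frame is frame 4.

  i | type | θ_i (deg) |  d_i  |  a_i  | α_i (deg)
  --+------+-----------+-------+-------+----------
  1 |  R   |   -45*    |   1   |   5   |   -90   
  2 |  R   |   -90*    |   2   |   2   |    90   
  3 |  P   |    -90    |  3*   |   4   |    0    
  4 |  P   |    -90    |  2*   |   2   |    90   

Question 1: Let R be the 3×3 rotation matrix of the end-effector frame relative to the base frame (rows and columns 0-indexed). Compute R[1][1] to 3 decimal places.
End-effector y-axis (col 1 of R) = (-0.7071,0.7071,0.0000)
R[1][1] = 0.7071

0.707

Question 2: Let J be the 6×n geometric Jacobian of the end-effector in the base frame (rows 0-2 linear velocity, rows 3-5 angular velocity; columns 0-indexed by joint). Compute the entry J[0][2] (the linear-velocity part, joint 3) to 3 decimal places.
-0.707

prismatic axis z_2 = (-0.7071,0.7071,0.0000)
J_v[:, 2] = z_2; J_ω[:, 2] = (0,0,0)
entry J[0][2] = -0.7071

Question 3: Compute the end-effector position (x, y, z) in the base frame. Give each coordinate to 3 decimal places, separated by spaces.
-1.414 -1.414 1.000

after link 1: o_1 = (3.5355, -3.5355, 1.0000)
after link 2: o_2 = (4.9497, -2.1213, 3.0000)
after link 3: o_3 = (0.0000, -2.8284, 3.0000)
after link 4: o_4 = (-1.4142, -1.4142, 1.0000)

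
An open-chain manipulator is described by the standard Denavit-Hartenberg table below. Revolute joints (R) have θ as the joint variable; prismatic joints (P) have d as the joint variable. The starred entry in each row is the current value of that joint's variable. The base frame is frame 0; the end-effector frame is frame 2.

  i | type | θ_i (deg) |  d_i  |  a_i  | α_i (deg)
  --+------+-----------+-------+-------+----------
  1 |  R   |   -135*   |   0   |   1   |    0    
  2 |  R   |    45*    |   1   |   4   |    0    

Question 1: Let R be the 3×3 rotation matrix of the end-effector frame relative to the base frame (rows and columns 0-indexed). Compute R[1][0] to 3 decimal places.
-1.000

End-effector x-axis (col 0 of R) = (0.0000,-1.0000,0.0000)
R[1][0] = -1.0000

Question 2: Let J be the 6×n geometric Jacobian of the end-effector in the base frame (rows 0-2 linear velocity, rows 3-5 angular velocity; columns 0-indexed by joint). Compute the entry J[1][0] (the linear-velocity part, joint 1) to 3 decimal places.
axis z_0 = ẑ; lever o_n−o_0 = (-0.7071,-4.7071,1.0000)
cross product → J_v[:, 0] = (4.7071,-0.7071,0.0000)
J_ω[:, 0] = z_0
entry J[1][0] = -0.7071

-0.707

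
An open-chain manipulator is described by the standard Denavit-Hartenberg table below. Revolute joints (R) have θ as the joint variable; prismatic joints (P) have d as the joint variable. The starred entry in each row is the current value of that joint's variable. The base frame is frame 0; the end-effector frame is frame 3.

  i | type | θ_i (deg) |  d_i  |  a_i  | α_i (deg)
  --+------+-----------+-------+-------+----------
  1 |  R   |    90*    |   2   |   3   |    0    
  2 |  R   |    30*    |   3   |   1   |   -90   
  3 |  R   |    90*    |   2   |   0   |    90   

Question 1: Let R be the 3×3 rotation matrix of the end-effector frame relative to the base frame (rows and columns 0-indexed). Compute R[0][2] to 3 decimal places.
-0.500

End-effector z-axis (col 2 of R) = (-0.5000,0.8660,0.0000)
R[0][2] = -0.5000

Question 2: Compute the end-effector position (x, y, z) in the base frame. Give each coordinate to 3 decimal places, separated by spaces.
after link 1: o_1 = (0.0000, 3.0000, 2.0000)
after link 2: o_2 = (-0.5000, 3.8660, 5.0000)
after link 3: o_3 = (-2.2321, 2.8660, 5.0000)

-2.232 2.866 5.000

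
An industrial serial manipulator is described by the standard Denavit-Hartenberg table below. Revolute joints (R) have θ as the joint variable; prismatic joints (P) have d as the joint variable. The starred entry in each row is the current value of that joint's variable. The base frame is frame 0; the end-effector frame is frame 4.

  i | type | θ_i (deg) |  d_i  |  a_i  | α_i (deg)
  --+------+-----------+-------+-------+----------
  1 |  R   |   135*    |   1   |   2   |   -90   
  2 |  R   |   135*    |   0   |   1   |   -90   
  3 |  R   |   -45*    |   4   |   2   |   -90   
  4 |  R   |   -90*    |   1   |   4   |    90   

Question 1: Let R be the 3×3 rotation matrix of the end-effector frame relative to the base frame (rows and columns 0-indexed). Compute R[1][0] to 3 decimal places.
End-effector x-axis (col 0 of R) = (0.5000,-0.5000,0.7071)
R[1][0] = -0.5000

-0.500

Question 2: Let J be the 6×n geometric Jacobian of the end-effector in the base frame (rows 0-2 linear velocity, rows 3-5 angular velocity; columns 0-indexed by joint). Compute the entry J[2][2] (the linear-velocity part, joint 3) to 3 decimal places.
axis z_2 = (0.5000,-0.5000,0.7071); lever o_n−o_2 = (4.5607,-5.5607,4.1569)
cross product → J_v[:, 2] = (1.8536,1.1464,-0.5000)
J_ω[:, 2] = z_2
entry J[2][2] = -0.5000

-0.500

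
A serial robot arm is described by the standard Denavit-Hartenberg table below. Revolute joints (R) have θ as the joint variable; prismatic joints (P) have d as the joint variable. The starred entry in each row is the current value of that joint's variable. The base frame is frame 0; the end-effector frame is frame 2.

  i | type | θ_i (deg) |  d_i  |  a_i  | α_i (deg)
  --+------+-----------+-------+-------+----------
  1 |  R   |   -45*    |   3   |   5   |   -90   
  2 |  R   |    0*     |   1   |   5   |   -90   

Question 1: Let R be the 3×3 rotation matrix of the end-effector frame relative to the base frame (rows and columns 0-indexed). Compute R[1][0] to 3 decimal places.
End-effector x-axis (col 0 of R) = (0.7071,-0.7071,0.0000)
R[1][0] = -0.7071

-0.707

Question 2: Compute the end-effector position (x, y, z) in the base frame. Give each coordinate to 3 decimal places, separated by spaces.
7.778 -6.364 3.000

after link 1: o_1 = (3.5355, -3.5355, 3.0000)
after link 2: o_2 = (7.7782, -6.3640, 3.0000)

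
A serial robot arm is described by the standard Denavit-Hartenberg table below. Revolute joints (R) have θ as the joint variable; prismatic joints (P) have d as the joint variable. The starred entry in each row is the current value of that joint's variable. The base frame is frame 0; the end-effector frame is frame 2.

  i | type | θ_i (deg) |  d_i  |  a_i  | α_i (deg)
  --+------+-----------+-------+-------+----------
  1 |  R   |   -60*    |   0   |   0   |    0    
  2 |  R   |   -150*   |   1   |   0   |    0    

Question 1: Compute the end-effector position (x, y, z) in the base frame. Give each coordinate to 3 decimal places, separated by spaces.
after link 1: o_1 = (0.0000, 0.0000, 0.0000)
after link 2: o_2 = (0.0000, 0.0000, 1.0000)

0.000 0.000 1.000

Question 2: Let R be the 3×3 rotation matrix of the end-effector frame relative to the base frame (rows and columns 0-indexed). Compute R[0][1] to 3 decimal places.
End-effector y-axis (col 1 of R) = (-0.5000,-0.8660,0.0000)
R[0][1] = -0.5000

-0.500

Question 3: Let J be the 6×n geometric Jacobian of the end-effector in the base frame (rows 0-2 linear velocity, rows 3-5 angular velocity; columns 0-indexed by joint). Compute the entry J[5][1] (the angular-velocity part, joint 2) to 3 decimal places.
1.000

axis z_1 = (0.0000,0.0000,1.0000); lever o_n−o_1 = (0.0000,0.0000,1.0000)
cross product → J_v[:, 1] = (0.0000,0.0000,0.0000)
J_ω[:, 1] = z_1
entry J[5][1] = 1.0000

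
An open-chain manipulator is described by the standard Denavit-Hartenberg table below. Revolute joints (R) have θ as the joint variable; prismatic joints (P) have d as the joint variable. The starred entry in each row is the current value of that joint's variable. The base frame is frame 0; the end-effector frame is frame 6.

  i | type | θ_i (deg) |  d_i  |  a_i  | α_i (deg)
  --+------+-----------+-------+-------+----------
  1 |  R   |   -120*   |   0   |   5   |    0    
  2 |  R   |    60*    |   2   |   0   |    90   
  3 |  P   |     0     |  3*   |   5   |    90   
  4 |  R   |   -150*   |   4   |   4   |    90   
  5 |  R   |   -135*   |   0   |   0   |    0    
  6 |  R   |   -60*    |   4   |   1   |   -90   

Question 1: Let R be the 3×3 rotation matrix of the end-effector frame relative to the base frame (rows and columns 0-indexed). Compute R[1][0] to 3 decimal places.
End-effector x-axis (col 0 of R) = (0.0000,-0.9659,-0.2588)
R[1][0] = -0.9659

-0.966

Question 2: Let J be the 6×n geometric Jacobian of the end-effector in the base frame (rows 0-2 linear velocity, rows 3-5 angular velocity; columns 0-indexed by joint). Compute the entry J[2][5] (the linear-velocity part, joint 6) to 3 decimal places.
axis z_5 = (-1.0000,-0.0000,0.0000); lever o_n−o_5 = (-4.0000,-0.9659,-0.2588)
cross product → J_v[:, 5] = (0.0000,-0.2588,0.9659)
J_ω[:, 5] = z_5
entry J[2][5] = 0.9659

0.966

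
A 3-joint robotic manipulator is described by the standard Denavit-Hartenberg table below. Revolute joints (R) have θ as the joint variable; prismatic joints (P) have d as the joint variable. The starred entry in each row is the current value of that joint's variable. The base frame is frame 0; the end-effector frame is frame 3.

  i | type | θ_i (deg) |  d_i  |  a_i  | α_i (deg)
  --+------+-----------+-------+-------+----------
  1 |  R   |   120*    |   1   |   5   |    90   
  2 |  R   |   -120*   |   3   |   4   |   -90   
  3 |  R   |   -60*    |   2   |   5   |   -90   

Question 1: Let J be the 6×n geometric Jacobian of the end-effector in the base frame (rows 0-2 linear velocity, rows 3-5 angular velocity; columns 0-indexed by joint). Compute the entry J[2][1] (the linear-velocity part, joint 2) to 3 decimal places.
-1.518

axis z_1 = (0.8660,0.5000,0.0000); lever o_n−o_1 = (7.1071,2.3505,-6.6292)
cross product → J_v[:, 1] = (-3.3146,5.7410,-1.5179)
J_ω[:, 1] = z_1
entry J[2][1] = -1.5179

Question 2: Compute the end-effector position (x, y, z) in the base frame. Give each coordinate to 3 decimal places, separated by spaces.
4.607 6.681 -5.629

after link 1: o_1 = (-2.5000, 4.3301, 1.0000)
after link 2: o_2 = (1.0981, 4.0981, -2.4641)
after link 3: o_3 = (4.6071, 6.6806, -5.6292)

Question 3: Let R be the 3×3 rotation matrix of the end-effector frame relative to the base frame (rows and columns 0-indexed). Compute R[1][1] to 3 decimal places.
-0.750

End-effector y-axis (col 1 of R) = (0.4330,-0.7500,0.5000)
R[1][1] = -0.7500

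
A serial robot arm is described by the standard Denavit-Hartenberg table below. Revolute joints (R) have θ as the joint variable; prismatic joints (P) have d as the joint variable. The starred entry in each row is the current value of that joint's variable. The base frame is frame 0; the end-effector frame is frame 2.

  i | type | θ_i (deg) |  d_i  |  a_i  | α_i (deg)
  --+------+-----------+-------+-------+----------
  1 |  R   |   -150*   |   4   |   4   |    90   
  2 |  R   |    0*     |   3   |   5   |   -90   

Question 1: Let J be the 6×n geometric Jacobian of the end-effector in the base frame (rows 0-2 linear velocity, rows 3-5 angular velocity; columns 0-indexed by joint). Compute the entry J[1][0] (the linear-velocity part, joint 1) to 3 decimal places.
axis z_0 = ẑ; lever o_n−o_0 = (-9.2942,-1.9019,4.0000)
cross product → J_v[:, 0] = (1.9019,-9.2942,0.0000)
J_ω[:, 0] = z_0
entry J[1][0] = -9.2942

-9.294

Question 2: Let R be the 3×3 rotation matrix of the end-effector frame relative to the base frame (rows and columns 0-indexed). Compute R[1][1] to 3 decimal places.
End-effector y-axis (col 1 of R) = (0.5000,-0.8660,0.0000)
R[1][1] = -0.8660

-0.866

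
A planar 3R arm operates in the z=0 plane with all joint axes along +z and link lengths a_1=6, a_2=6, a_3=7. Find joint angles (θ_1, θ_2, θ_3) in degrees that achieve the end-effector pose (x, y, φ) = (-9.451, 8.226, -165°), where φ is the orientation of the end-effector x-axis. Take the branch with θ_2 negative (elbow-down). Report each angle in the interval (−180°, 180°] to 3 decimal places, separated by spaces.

wrist centre = target − a_3·(cos φ, sin φ) = (-2.6895, 10.0377)
cos θ_2 = (107.9896−6²−6²)/(2·6·6) = 0.4999; θ_2 = -60.0096° (elbow-down)
β = atan2(10.0377,-2.6895) = 104.9996°; ψ = atan2(-5.1967,8.9991) = -30.0048°
θ_1 = β − ψ = 135.0043°
θ_3 = φ − θ_1 − θ_2 = 120.0052° (wrapped to (-180°,180°])

135.004 -60.010 120.005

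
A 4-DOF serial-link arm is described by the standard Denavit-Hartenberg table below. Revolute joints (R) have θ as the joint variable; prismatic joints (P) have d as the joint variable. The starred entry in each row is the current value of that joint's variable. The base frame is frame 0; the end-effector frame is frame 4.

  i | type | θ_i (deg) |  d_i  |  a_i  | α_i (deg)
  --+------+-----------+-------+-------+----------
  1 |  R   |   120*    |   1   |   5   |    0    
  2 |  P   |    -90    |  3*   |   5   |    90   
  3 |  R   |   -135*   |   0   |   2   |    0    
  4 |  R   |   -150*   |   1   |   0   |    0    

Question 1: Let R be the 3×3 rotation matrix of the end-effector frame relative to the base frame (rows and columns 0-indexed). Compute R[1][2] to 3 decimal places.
End-effector z-axis (col 2 of R) = (0.5000,-0.8660,0.0000)
R[1][2] = -0.8660

-0.866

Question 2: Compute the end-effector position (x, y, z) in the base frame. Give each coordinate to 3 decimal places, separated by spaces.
after link 1: o_1 = (-2.5000, 4.3301, 1.0000)
after link 2: o_2 = (1.8301, 6.8301, 4.0000)
after link 3: o_3 = (0.6054, 6.1230, 2.5858)
after link 4: o_4 = (1.1054, 5.2570, 2.5858)

1.105 5.257 2.586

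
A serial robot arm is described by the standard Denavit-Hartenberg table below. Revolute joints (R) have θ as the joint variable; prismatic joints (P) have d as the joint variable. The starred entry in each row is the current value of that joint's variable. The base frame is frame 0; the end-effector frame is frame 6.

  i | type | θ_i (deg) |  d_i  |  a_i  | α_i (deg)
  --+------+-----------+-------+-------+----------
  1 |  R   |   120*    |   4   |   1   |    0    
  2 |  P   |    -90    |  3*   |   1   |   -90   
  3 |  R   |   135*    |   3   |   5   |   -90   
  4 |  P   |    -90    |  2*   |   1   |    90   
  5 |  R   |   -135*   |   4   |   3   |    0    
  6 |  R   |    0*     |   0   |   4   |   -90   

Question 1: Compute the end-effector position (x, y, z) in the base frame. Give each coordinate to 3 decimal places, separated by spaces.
2.035 1.233 4.207

after link 1: o_1 = (-0.5000, 0.8660, 4.0000)
after link 2: o_2 = (0.3660, 1.3660, 7.0000)
after link 3: o_3 = (-4.1958, 2.1963, 3.4645)
after link 4: o_4 = (-5.9206, 2.3553, 4.8787)
after link 5: o_5 = (-1.1114, 2.6823, 6.2071)
after link 6: o_6 = (2.0349, 1.2329, 4.2071)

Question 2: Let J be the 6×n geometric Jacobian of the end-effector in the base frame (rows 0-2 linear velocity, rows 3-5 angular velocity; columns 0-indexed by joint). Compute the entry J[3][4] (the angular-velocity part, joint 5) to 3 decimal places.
axis z_4 = (0.6124,0.3536,0.7071); lever o_n−o_4 = (7.9555,-1.1224,-0.6716)
cross product → J_v[:, 4] = (0.5562,6.0366,-3.5000)
J_ω[:, 4] = z_4
entry J[3][4] = 0.6124

0.612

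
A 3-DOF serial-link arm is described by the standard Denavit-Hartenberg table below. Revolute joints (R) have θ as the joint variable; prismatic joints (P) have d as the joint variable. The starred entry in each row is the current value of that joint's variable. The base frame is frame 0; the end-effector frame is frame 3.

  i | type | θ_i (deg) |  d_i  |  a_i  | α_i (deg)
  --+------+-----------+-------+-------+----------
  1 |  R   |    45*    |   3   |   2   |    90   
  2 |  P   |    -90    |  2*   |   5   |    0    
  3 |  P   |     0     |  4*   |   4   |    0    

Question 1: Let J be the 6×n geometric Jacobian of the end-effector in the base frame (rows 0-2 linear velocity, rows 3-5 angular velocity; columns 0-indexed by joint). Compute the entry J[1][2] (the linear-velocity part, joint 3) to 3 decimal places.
-0.707

prismatic axis z_2 = (0.7071,-0.7071,0.0000)
J_v[:, 2] = z_2; J_ω[:, 2] = (0,0,0)
entry J[1][2] = -0.7071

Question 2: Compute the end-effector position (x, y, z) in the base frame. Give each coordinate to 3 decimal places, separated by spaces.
5.657 -2.828 -6.000

after link 1: o_1 = (1.4142, 1.4142, 3.0000)
after link 2: o_2 = (2.8284, -0.0000, -2.0000)
after link 3: o_3 = (5.6569, -2.8284, -6.0000)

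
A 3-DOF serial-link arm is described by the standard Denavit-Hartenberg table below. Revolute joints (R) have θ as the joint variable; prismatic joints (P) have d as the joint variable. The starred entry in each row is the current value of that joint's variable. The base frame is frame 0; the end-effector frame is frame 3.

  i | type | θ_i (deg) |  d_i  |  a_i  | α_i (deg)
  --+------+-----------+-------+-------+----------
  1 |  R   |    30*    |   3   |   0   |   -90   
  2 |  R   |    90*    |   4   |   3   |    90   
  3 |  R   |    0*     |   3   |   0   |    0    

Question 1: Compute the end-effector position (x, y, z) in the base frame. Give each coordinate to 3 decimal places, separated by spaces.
after link 1: o_1 = (0.0000, 0.0000, 3.0000)
after link 2: o_2 = (-2.0000, 3.4641, 0.0000)
after link 3: o_3 = (0.5981, 4.9641, 0.0000)

0.598 4.964 0.000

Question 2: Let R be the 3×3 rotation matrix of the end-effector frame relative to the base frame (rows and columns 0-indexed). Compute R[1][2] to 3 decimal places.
End-effector z-axis (col 2 of R) = (0.8660,0.5000,0.0000)
R[1][2] = 0.5000

0.500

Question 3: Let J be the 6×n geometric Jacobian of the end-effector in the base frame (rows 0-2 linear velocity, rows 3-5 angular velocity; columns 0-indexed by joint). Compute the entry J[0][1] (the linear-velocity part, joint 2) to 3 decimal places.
-2.598

axis z_1 = (-0.5000,0.8660,0.0000); lever o_n−o_1 = (0.5981,4.9641,-3.0000)
cross product → J_v[:, 1] = (-2.5981,-1.5000,-3.0000)
J_ω[:, 1] = z_1
entry J[0][1] = -2.5981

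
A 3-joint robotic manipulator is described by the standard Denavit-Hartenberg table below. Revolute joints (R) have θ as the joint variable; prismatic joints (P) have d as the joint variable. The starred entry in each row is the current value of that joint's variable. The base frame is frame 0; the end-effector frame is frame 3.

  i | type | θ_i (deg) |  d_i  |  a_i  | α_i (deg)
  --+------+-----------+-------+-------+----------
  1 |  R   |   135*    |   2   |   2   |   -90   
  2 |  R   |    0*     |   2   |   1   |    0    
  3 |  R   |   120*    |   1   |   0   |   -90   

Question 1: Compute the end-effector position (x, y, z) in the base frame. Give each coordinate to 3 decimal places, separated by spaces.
after link 1: o_1 = (-1.4142, 1.4142, 2.0000)
after link 2: o_2 = (-3.5355, 0.7071, 2.0000)
after link 3: o_3 = (-4.2426, 0.0000, 2.0000)

-4.243 0.000 2.000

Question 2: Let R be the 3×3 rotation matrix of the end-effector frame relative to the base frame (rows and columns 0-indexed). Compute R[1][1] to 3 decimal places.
0.707

End-effector y-axis (col 1 of R) = (0.7071,0.7071,-0.0000)
R[1][1] = 0.7071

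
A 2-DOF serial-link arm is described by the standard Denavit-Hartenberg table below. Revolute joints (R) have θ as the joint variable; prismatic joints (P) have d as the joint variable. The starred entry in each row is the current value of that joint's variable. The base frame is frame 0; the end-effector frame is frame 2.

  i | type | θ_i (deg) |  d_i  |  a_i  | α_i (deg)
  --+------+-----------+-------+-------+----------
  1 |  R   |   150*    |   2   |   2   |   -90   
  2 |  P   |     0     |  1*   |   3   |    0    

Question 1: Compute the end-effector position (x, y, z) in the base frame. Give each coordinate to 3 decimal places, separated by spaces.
-4.830 1.634 2.000

after link 1: o_1 = (-1.7321, 1.0000, 2.0000)
after link 2: o_2 = (-4.8301, 1.6340, 2.0000)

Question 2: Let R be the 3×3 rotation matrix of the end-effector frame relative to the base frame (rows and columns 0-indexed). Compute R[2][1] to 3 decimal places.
-1.000

End-effector y-axis (col 1 of R) = (-0.0000,-0.0000,-1.0000)
R[2][1] = -1.0000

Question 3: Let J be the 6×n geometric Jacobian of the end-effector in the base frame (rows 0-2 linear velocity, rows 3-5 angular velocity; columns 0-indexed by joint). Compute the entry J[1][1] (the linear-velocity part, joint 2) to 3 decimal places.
prismatic axis z_1 = (-0.5000,-0.8660,0.0000)
J_v[:, 1] = z_1; J_ω[:, 1] = (0,0,0)
entry J[1][1] = -0.8660

-0.866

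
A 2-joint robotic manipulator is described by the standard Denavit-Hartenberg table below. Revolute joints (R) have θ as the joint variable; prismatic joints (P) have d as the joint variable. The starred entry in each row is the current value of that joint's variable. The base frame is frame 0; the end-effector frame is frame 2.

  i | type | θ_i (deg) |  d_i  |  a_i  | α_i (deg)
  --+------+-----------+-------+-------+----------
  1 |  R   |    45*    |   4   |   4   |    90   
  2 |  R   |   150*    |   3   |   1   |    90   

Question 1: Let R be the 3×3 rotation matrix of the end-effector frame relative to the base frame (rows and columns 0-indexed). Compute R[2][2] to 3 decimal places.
End-effector z-axis (col 2 of R) = (0.3536,0.3536,0.8660)
R[2][2] = 0.8660

0.866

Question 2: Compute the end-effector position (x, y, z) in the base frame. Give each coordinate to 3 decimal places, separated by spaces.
after link 1: o_1 = (2.8284, 2.8284, 4.0000)
after link 2: o_2 = (4.3374, 0.0947, 4.5000)

4.337 0.095 4.500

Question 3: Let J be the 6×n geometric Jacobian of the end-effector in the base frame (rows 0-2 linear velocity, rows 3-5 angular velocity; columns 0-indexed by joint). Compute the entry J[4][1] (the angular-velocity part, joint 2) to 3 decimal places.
axis z_1 = (0.7071,-0.7071,0.0000); lever o_n−o_1 = (1.5089,-2.7337,0.5000)
cross product → J_v[:, 1] = (-0.3536,-0.3536,-0.8660)
J_ω[:, 1] = z_1
entry J[4][1] = -0.7071

-0.707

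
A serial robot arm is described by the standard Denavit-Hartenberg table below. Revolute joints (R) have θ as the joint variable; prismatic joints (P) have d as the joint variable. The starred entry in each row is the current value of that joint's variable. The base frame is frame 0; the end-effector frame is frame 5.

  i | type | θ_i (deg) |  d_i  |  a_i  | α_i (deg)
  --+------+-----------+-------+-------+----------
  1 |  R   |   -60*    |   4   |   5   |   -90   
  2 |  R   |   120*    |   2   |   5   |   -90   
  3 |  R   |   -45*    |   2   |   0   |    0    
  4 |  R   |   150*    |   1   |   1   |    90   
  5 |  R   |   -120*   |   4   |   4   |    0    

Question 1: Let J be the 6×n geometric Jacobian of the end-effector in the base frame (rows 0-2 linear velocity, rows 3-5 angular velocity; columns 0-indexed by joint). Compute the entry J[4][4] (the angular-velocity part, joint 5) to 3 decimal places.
axis z_4 = (-0.4656,0.2888,-0.8365); lever o_n−o_4 = (1.1811,-0.2526,-5.5264)
cross product → J_v[:, 4] = (-1.8076,-3.5613,-0.2235)
J_ω[:, 4] = z_4
entry J[4][4] = 0.2888

0.289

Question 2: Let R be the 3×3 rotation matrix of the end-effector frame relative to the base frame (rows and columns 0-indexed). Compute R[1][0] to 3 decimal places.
-0.352

End-effector x-axis (col 0 of R) = (0.7609,-0.3520,-0.5451)
R[1][0] = -0.3520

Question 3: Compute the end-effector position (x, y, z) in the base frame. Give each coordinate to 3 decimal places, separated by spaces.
after link 1: o_1 = (2.5000, -4.3301, 4.0000)
after link 2: o_2 = (2.9821, -1.1651, -0.3301)
after link 3: o_3 = (2.1160, 0.3349, 0.6699)
after link 4: o_4 = (0.9112, 0.4899, 1.3940)
after link 5: o_5 = (2.0923, 0.2373, -4.1324)

2.092 0.237 -4.132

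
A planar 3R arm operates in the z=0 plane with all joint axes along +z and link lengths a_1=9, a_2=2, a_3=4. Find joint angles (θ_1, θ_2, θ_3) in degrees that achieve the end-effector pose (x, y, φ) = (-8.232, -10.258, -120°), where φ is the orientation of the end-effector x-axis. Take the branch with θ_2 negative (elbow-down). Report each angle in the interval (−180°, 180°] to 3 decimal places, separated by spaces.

-120.001 -90.008 90.009

wrist centre = target − a_3·(cos φ, sin φ) = (-6.2320, -6.7939)
cos θ_2 = (84.9949−9²−2²)/(2·9·2) = -0.0001; θ_2 = -90.0081° (elbow-down)
β = atan2(-6.7939,-6.2320) = -132.5300°; ψ = atan2(-2.0000,8.9997) = -12.5292°
θ_1 = β − ψ = -120.0008°
θ_3 = φ − θ_1 − θ_2 = 90.0089° (wrapped to (-180°,180°])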